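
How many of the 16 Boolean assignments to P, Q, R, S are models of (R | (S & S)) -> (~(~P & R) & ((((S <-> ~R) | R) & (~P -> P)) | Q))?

11

Initial set: {((R | (S & S)) -> (~(~P & R) & ((((S <-> ~R) | R) & (~P -> P)) | Q)))}.
((R | (S & S)) -> (~(~P & R) & ((((S <-> ~R) | R) & (~P -> P)) | Q))): β-rule — branch into ~(R | (S & S))  //  (~(~P & R) & ((((S <-> ~R) | R) & (~P -> P)) | Q)).
  branch 1 (add ~(R | (S & S))):
    ~(R | (S & S)): α-rule — add ~R, ~(S & S).
    ~(S & S): β-rule — branch into ~S  //  ~S.
      branch 1.1 (add ~S):
        ○ open, literals {R=F, S=F}.
      branch 1.2 (add ~S):
        ○ open, literals {R=F, S=F}.
  branch 2 (add (~(~P & R) & ((((S <-> ~R) | R) & (~P -> P)) | Q))):
    (~(~P & R) & ((((S <-> ~R) | R) & (~P -> P)) | Q)): α-rule — add ~(~P & R), ((((S <-> ~R) | R) & (~P -> P)) | Q).
    ~(~P & R): β-rule — branch into ~~P  //  ~R.
      branch 2.1 (add ~~P):
        ((((S <-> ~R) | R) & (~P -> P)) | Q): β-rule — branch into (((S <-> ~R) | R) & (~P -> P))  //  Q.
          branch 2.1.1 (add (((S <-> ~R) | R) & (~P -> P))):
            (((S <-> ~R) | R) & (~P -> P)): α-rule — add ((S <-> ~R) | R), (~P -> P).
            ((S <-> ~R) | R): β-rule — branch into (S <-> ~R)  //  R.
              branch 2.1.1.1 (add (S <-> ~R)):
                (~P -> P): β-rule — branch into ~~P  //  P.
                  branch 2.1.1.1.1 (add ~~P):
                    (S <-> ~R): β-rule — branch into S, ~R  //  ~S, ~~R.
                      branch 2.1.1.1.1.1 (add S, ~R):
                        ○ open, literals {P=T, R=F, S=T}.
                      branch 2.1.1.1.1.2 (add ~S, ~~R):
                        ○ open, literals {P=T, R=T, S=F}.
                  branch 2.1.1.1.2 (add P):
                    (S <-> ~R): β-rule — branch into S, ~R  //  ~S, ~~R.
                      branch 2.1.1.1.2.1 (add S, ~R):
                        ○ open, literals {P=T, R=F, S=T}.
                      branch 2.1.1.1.2.2 (add ~S, ~~R):
                        ○ open, literals {P=T, R=T, S=F}.
              branch 2.1.1.2 (add R):
                (~P -> P): β-rule — branch into ~~P  //  P.
                  branch 2.1.1.2.1 (add ~~P):
                    ○ open, literals {P=T, R=T}.
                  branch 2.1.1.2.2 (add P):
                    ○ open, literals {P=T, R=T}.
          branch 2.1.2 (add Q):
            ○ open, literals {P=T, Q=T}.
      branch 2.2 (add ~R):
        ((((S <-> ~R) | R) & (~P -> P)) | Q): β-rule — branch into (((S <-> ~R) | R) & (~P -> P))  //  Q.
          branch 2.2.1 (add (((S <-> ~R) | R) & (~P -> P))):
            (((S <-> ~R) | R) & (~P -> P)): α-rule — add ((S <-> ~R) | R), (~P -> P).
            ((S <-> ~R) | R): β-rule — branch into (S <-> ~R)  //  R.
              branch 2.2.1.1 (add (S <-> ~R)):
                (~P -> P): β-rule — branch into ~~P  //  P.
                  branch 2.2.1.1.1 (add ~~P):
                    (S <-> ~R): β-rule — branch into S, ~R  //  ~S, ~~R.
                      branch 2.2.1.1.1.1 (add S, ~R):
                        ○ open, literals {P=T, R=F, S=T}.
                      branch 2.2.1.1.1.2 (add ~S, ~~R):
                        × closes — contains both R and ~R.
                  branch 2.2.1.1.2 (add P):
                    (S <-> ~R): β-rule — branch into S, ~R  //  ~S, ~~R.
                      branch 2.2.1.1.2.1 (add S, ~R):
                        ○ open, literals {P=T, R=F, S=T}.
                      branch 2.2.1.1.2.2 (add ~S, ~~R):
                        × closes — contains both R and ~R.
              branch 2.2.1.2 (add R):
                × closes — contains both R and ~R.
          branch 2.2.2 (add Q):
            ○ open, literals {Q=T, R=F}.
3 branches closed, 12 open.
Each open branch fixes some atoms; the unmentioned ones are free. Counting distinct full assignments: branch {R=F, S=F} (P, Q) contributes 4 new; branch {R=F, S=F} (P, Q) contributes 0 new; branch {P=T, R=F, S=T} (Q) contributes 2 new; branch {P=T, R=T, S=F} (Q) contributes 2 new; branch {P=T, R=F, S=T} (Q) contributes 0 new; branch {P=T, R=T, S=F} (Q) contributes 0 new; branch {P=T, R=T} (Q, S) contributes 2 new; branch {P=T, R=T} (Q, S) contributes 0 new; branch {P=T, Q=T} (R, S) contributes 0 new; branch {P=T, R=F, S=T} (Q) contributes 0 new; branch {P=T, R=F, S=T} (Q) contributes 0 new; branch {Q=T, R=F} (P, S) contributes 1 new. Total: 11.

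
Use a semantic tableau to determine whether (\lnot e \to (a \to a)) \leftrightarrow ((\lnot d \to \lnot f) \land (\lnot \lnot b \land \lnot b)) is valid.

Not valid

Assume the negation and expand:
Initial set: {\lnot ((\lnot e \to (a \to a)) \leftrightarrow ((\lnot d \to \lnot f) \land (\lnot \lnot b \land \lnot b)))}.
\lnot ((\lnot e \to (a \to a)) \leftrightarrow ((\lnot d \to \lnot f) \land (\lnot \lnot b \land \lnot b))): β-rule — branch into (\lnot e \to (a \to a)), \lnot ((\lnot d \to \lnot f) \land (\lnot \lnot b \land \lnot b))  //  \lnot (\lnot e \to (a \to a)), ((\lnot d \to \lnot f) \land (\lnot \lnot b \land \lnot b)).
  branch 1 (add (\lnot e \to (a \to a)), \lnot ((\lnot d \to \lnot f) \land (\lnot \lnot b \land \lnot b))):
    (\lnot e \to (a \to a)): β-rule — branch into \lnot \lnot e  //  (a \to a).
      branch 1.1 (add \lnot \lnot e):
        \lnot ((\lnot d \to \lnot f) \land (\lnot \lnot b \land \lnot b)): β-rule — branch into \lnot (\lnot d \to \lnot f)  //  \lnot (\lnot \lnot b \land \lnot b).
          branch 1.1.1 (add \lnot (\lnot d \to \lnot f)):
            \lnot (\lnot d \to \lnot f): α-rule — add \lnot d, \lnot \lnot f.
            ○ open, literals {d=F, e=T, f=T}.
          branch 1.1.2 (add \lnot (\lnot \lnot b \land \lnot b)):
            \lnot (\lnot \lnot b \land \lnot b): β-rule — branch into \lnot \lnot \lnot b  //  \lnot \lnot b.
              branch 1.1.2.1 (add \lnot \lnot \lnot b):
                \lnot \lnot \lnot b: drop double negation, giving \lnot b.
                ○ open, literals {b=F, e=T}.
              branch 1.1.2.2 (add \lnot \lnot b):
                ○ open, literals {b=T, e=T}.
      branch 1.2 (add (a \to a)):
        \lnot ((\lnot d \to \lnot f) \land (\lnot \lnot b \land \lnot b)): β-rule — branch into \lnot (\lnot d \to \lnot f)  //  \lnot (\lnot \lnot b \land \lnot b).
          branch 1.2.1 (add \lnot (\lnot d \to \lnot f)):
            \lnot (\lnot d \to \lnot f): α-rule — add \lnot d, \lnot \lnot f.
            (a \to a): β-rule — branch into \lnot a  //  a.
              branch 1.2.1.1 (add \lnot a):
                ○ open, literals {a=F, d=F, f=T}.
              branch 1.2.1.2 (add a):
                ○ open, literals {a=T, d=F, f=T}.
          branch 1.2.2 (add \lnot (\lnot \lnot b \land \lnot b)):
            (a \to a): β-rule — branch into \lnot a  //  a.
              branch 1.2.2.1 (add \lnot a):
                \lnot (\lnot \lnot b \land \lnot b): β-rule — branch into \lnot \lnot \lnot b  //  \lnot \lnot b.
                  branch 1.2.2.1.1 (add \lnot \lnot \lnot b):
                    \lnot \lnot \lnot b: drop double negation, giving \lnot b.
                    ○ open, literals {a=F, b=F}.
                  branch 1.2.2.1.2 (add \lnot \lnot b):
                    ○ open, literals {a=F, b=T}.
              branch 1.2.2.2 (add a):
                \lnot (\lnot \lnot b \land \lnot b): β-rule — branch into \lnot \lnot \lnot b  //  \lnot \lnot b.
                  branch 1.2.2.2.1 (add \lnot \lnot \lnot b):
                    \lnot \lnot \lnot b: drop double negation, giving \lnot b.
                    ○ open, literals {a=T, b=F}.
                  branch 1.2.2.2.2 (add \lnot \lnot b):
                    ○ open, literals {a=T, b=T}.
  branch 2 (add \lnot (\lnot e \to (a \to a)), ((\lnot d \to \lnot f) \land (\lnot \lnot b \land \lnot b))):
    \lnot (\lnot e \to (a \to a)): α-rule — add \lnot e, \lnot (a \to a).
    ((\lnot d \to \lnot f) \land (\lnot \lnot b \land \lnot b)): α-rule — add (\lnot d \to \lnot f), (\lnot \lnot b \land \lnot b).
    \lnot (a \to a): α-rule — add a, \lnot a.
    × closes — contains both a and \lnot a.
1 branch closed, 9 open.
An open branch gives a countermodel: d=F, e=T, f=T (unmentioned atoms arbitrary); under it the original formula is false.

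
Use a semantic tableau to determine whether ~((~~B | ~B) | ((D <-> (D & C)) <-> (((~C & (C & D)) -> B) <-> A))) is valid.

Assume the negation and expand:
Initial set: {~~((~~B | ~B) | ((D <-> (D & C)) <-> (((~C & (C & D)) -> B) <-> A)))}.
~~((~~B | ~B) | ((D <-> (D & C)) <-> (((~C & (C & D)) -> B) <-> A))): β-rule — branch into (~~B | ~B)  //  ((D <-> (D & C)) <-> (((~C & (C & D)) -> B) <-> A)).
  branch 1 (add (~~B | ~B)):
    (~~B | ~B): β-rule — branch into ~~B  //  ~B.
      branch 1.1 (add ~~B):
        ~~B: drop double negation, giving B.
        ○ open, literals {B=T}.
      branch 1.2 (add ~B):
        ○ open, literals {B=F}.
  branch 2 (add ((D <-> (D & C)) <-> (((~C & (C & D)) -> B) <-> A))):
    ((D <-> (D & C)) <-> (((~C & (C & D)) -> B) <-> A)): β-rule — branch into (D <-> (D & C)), (((~C & (C & D)) -> B) <-> A)  //  ~(D <-> (D & C)), ~(((~C & (C & D)) -> B) <-> A).
      branch 2.1 (add (D <-> (D & C)), (((~C & (C & D)) -> B) <-> A)):
        (D <-> (D & C)): β-rule — branch into D, (D & C)  //  ~D, ~(D & C).
          branch 2.1.1 (add D, (D & C)):
            (D & C): α-rule — add D, C.
            (((~C & (C & D)) -> B) <-> A): β-rule — branch into ((~C & (C & D)) -> B), A  //  ~((~C & (C & D)) -> B), ~A.
              branch 2.1.1.1 (add ((~C & (C & D)) -> B), A):
                ((~C & (C & D)) -> B): β-rule — branch into ~(~C & (C & D))  //  B.
                  branch 2.1.1.1.1 (add ~(~C & (C & D))):
                    ~(~C & (C & D)): β-rule — branch into ~~C  //  ~(C & D).
                      branch 2.1.1.1.1.1 (add ~~C):
                        ○ open, literals {A=T, C=T, D=T}.
                      branch 2.1.1.1.1.2 (add ~(C & D)):
                        ~(C & D): β-rule — branch into ~C  //  ~D.
                          branch 2.1.1.1.1.2.1 (add ~C):
                            × closes — contains both C and ~C.
                          branch 2.1.1.1.1.2.2 (add ~D):
                            × closes — contains both D and ~D.
                  branch 2.1.1.1.2 (add B):
                    ○ open, literals {A=T, B=T, C=T, D=T}.
              branch 2.1.1.2 (add ~((~C & (C & D)) -> B), ~A):
                ~((~C & (C & D)) -> B): α-rule — add (~C & (C & D)), ~B.
                (~C & (C & D)): α-rule — add ~C, (C & D).
                × closes — contains both C and ~C.
          branch 2.1.2 (add ~D, ~(D & C)):
            (((~C & (C & D)) -> B) <-> A): β-rule — branch into ((~C & (C & D)) -> B), A  //  ~((~C & (C & D)) -> B), ~A.
              branch 2.1.2.1 (add ((~C & (C & D)) -> B), A):
                ~(D & C): β-rule — branch into ~D  //  ~C.
                  branch 2.1.2.1.1 (add ~D):
                    ((~C & (C & D)) -> B): β-rule — branch into ~(~C & (C & D))  //  B.
                      branch 2.1.2.1.1.1 (add ~(~C & (C & D))):
                        ~(~C & (C & D)): β-rule — branch into ~~C  //  ~(C & D).
                          branch 2.1.2.1.1.1.1 (add ~~C):
                            ○ open, literals {A=T, C=T, D=F}.
                          branch 2.1.2.1.1.1.2 (add ~(C & D)):
                            ~(C & D): β-rule — branch into ~C  //  ~D.
                              branch 2.1.2.1.1.1.2.1 (add ~C):
                                ○ open, literals {A=T, C=F, D=F}.
                              branch 2.1.2.1.1.1.2.2 (add ~D):
                                ○ open, literals {A=T, D=F}.
                      branch 2.1.2.1.1.2 (add B):
                        ○ open, literals {A=T, B=T, D=F}.
                  branch 2.1.2.1.2 (add ~C):
                    ((~C & (C & D)) -> B): β-rule — branch into ~(~C & (C & D))  //  B.
                      branch 2.1.2.1.2.1 (add ~(~C & (C & D))):
                        ~(~C & (C & D)): β-rule — branch into ~~C  //  ~(C & D).
                          branch 2.1.2.1.2.1.1 (add ~~C):
                            × closes — contains both C and ~C.
                          branch 2.1.2.1.2.1.2 (add ~(C & D)):
                            ~(C & D): β-rule — branch into ~C  //  ~D.
                              branch 2.1.2.1.2.1.2.1 (add ~C):
                                ○ open, literals {A=T, C=F, D=F}.
                              branch 2.1.2.1.2.1.2.2 (add ~D):
                                ○ open, literals {A=T, C=F, D=F}.
                      branch 2.1.2.1.2.2 (add B):
                        ○ open, literals {A=T, B=T, C=F, D=F}.
              branch 2.1.2.2 (add ~((~C & (C & D)) -> B), ~A):
                ~((~C & (C & D)) -> B): α-rule — add (~C & (C & D)), ~B.
                (~C & (C & D)): α-rule — add ~C, (C & D).
                (C & D): α-rule — add C, D.
                × closes — contains both C and ~C.
      branch 2.2 (add ~(D <-> (D & C)), ~(((~C & (C & D)) -> B) <-> A)):
        ~(D <-> (D & C)): β-rule — branch into D, ~(D & C)  //  ~D, (D & C).
          branch 2.2.1 (add D, ~(D & C)):
            ~(((~C & (C & D)) -> B) <-> A): β-rule — branch into ((~C & (C & D)) -> B), ~A  //  ~((~C & (C & D)) -> B), A.
              branch 2.2.1.1 (add ((~C & (C & D)) -> B), ~A):
                ~(D & C): β-rule — branch into ~D  //  ~C.
                  branch 2.2.1.1.1 (add ~D):
                    × closes — contains both D and ~D.
                  branch 2.2.1.1.2 (add ~C):
                    ((~C & (C & D)) -> B): β-rule — branch into ~(~C & (C & D))  //  B.
                      branch 2.2.1.1.2.1 (add ~(~C & (C & D))):
                        ~(~C & (C & D)): β-rule — branch into ~~C  //  ~(C & D).
                          branch 2.2.1.1.2.1.1 (add ~~C):
                            × closes — contains both C and ~C.
                          branch 2.2.1.1.2.1.2 (add ~(C & D)):
                            ~(C & D): β-rule — branch into ~C  //  ~D.
                              branch 2.2.1.1.2.1.2.1 (add ~C):
                                ○ open, literals {A=F, C=F, D=T}.
                              branch 2.2.1.1.2.1.2.2 (add ~D):
                                × closes — contains both D and ~D.
                      branch 2.2.1.1.2.2 (add B):
                        ○ open, literals {A=F, B=T, C=F, D=T}.
              branch 2.2.1.2 (add ~((~C & (C & D)) -> B), A):
                ~((~C & (C & D)) -> B): α-rule — add (~C & (C & D)), ~B.
                (~C & (C & D)): α-rule — add ~C, (C & D).
                (C & D): α-rule — add C, D.
                × closes — contains both C and ~C.
          branch 2.2.2 (add ~D, (D & C)):
            (D & C): α-rule — add D, C.
            × closes — contains both D and ~D.
10 branches closed, 13 open.
An open branch gives a countermodel: B=T (unmentioned atoms arbitrary); under it the original formula is false.

Not valid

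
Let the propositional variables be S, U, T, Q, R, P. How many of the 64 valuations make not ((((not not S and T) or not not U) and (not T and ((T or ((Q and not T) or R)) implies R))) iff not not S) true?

32

Initial set: {T not ((((not not S and T) or not not U) and (not T and ((T or ((Q and not T) or R)) implies R))) iff not not S)}.
T not ((((not not S and T) or not not U) and (not T and ((T or ((Q and not T) or R)) implies R))) iff not not S): β-rule — branch into T (((not not S and T) or not not U) and (not T and ((T or ((Q and not T) or R)) implies R))), F not not S  //  F (((not not S and T) or not not U) and (not T and ((T or ((Q and not T) or R)) implies R))), T not not S.
  branch 1 (add T (((not not S and T) or not not U) and (not T and ((T or ((Q and not T) or R)) implies R))), F not not S):
    T (((not not S and T) or not not U) and (not T and ((T or ((Q and not T) or R)) implies R))): α-rule — add T ((not not S and T) or not not U), T (not T and ((T or ((Q and not T) or R)) implies R)).
    F not not S: drop double negation, giving F S.
    T (not T and ((T or ((Q and not T) or R)) implies R)): α-rule — add T not T, T ((T or ((Q and not T) or R)) implies R).
    T ((not not S and T) or not not U): β-rule — branch into T (not not S and T)  //  T not not U.
      branch 1.1 (add T (not not S and T)):
        T (not not S and T): α-rule — add T not not S, T T.
        × closes — contains both T and not T.
      branch 1.2 (add T not not U):
        T not not U: drop double negation, giving T U.
        T ((T or ((Q and not T) or R)) implies R): β-rule — branch into F (T or ((Q and not T) or R))  //  T R.
          branch 1.2.1 (add F (T or ((Q and not T) or R))):
            F (T or ((Q and not T) or R)): α-rule — add F T, F ((Q and not T) or R).
            F ((Q and not T) or R): α-rule — add F (Q and not T), F R.
            F (Q and not T): β-rule — branch into F Q  //  F not T.
              branch 1.2.1.1 (add F Q):
                ○ open, literals {Q=0, R=0, S=0, T=0, U=1}.
              branch 1.2.1.2 (add F not T):
                × closes — contains both T and not T.
          branch 1.2.2 (add T R):
            ○ open, literals {R=1, S=0, T=0, U=1}.
  branch 2 (add F (((not not S and T) or not not U) and (not T and ((T or ((Q and not T) or R)) implies R))), T not not S):
    T not not S: drop double negation, giving T S.
    F (((not not S and T) or not not U) and (not T and ((T or ((Q and not T) or R)) implies R))): β-rule — branch into F ((not not S and T) or not not U)  //  F (not T and ((T or ((Q and not T) or R)) implies R)).
      branch 2.1 (add F ((not not S and T) or not not U)):
        F ((not not S and T) or not not U): α-rule — add F (not not S and T), F not not U.
        F not not U: drop double negation, giving F U.
        F (not not S and T): β-rule — branch into F not not S  //  F T.
          branch 2.1.1 (add F not not S):
            F not not S: drop double negation, giving F S.
            × closes — contains both S and not S.
          branch 2.1.2 (add F T):
            ○ open, literals {S=1, T=0, U=0}.
      branch 2.2 (add F (not T and ((T or ((Q and not T) or R)) implies R))):
        F (not T and ((T or ((Q and not T) or R)) implies R)): β-rule — branch into F not T  //  F ((T or ((Q and not T) or R)) implies R).
          branch 2.2.1 (add F not T):
            ○ open, literals {S=1, T=1}.
          branch 2.2.2 (add F ((T or ((Q and not T) or R)) implies R)):
            F ((T or ((Q and not T) or R)) implies R): α-rule — add T (T or ((Q and not T) or R)), F R.
            T (T or ((Q and not T) or R)): β-rule — branch into T T  //  T ((Q and not T) or R).
              branch 2.2.2.1 (add T T):
                ○ open, literals {R=0, S=1, T=1}.
              branch 2.2.2.2 (add T ((Q and not T) or R)):
                T ((Q and not T) or R): β-rule — branch into T (Q and not T)  //  T R.
                  branch 2.2.2.2.1 (add T (Q and not T)):
                    T (Q and not T): α-rule — add T Q, T not T.
                    ○ open, literals {Q=1, R=0, S=1, T=0}.
                  branch 2.2.2.2.2 (add T R):
                    × closes — contains both R and not R.
4 branches closed, 6 open.
Each open branch fixes some atoms; the unmentioned ones are free. Counting distinct full assignments: branch {Q=0, R=0, S=0, T=0, U=1} (P) contributes 2 new; branch {R=1, S=0, T=0, U=1} (Q, P) contributes 4 new; branch {S=1, T=0, U=0} (Q, R, P) contributes 8 new; branch {S=1, T=1} (U, Q, R, P) contributes 16 new; branch {R=0, S=1, T=1} (U, Q, P) contributes 0 new; branch {Q=1, R=0, S=1, T=0} (U, P) contributes 2 new. Total: 32.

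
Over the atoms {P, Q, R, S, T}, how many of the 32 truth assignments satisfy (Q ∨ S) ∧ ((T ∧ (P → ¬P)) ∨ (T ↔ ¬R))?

15

Initial set: {((Q ∨ S) ∧ ((T ∧ (P → ¬P)) ∨ (T ↔ ¬R)))}.
((Q ∨ S) ∧ ((T ∧ (P → ¬P)) ∨ (T ↔ ¬R))): α-rule — add (Q ∨ S), ((T ∧ (P → ¬P)) ∨ (T ↔ ¬R)).
(Q ∨ S): β-rule — branch into Q  //  S.
  branch 1 (add Q):
    ((T ∧ (P → ¬P)) ∨ (T ↔ ¬R)): β-rule — branch into (T ∧ (P → ¬P))  //  (T ↔ ¬R).
      branch 1.1 (add (T ∧ (P → ¬P))):
        (T ∧ (P → ¬P)): α-rule — add T, (P → ¬P).
        (P → ¬P): β-rule — branch into ¬P  //  ¬P.
          branch 1.1.1 (add ¬P):
            ○ open, literals {P=0, Q=1, T=1}.
          branch 1.1.2 (add ¬P):
            ○ open, literals {P=0, Q=1, T=1}.
      branch 1.2 (add (T ↔ ¬R)):
        (T ↔ ¬R): β-rule — branch into T, ¬R  //  ¬T, ¬¬R.
          branch 1.2.1 (add T, ¬R):
            ○ open, literals {Q=1, R=0, T=1}.
          branch 1.2.2 (add ¬T, ¬¬R):
            ○ open, literals {Q=1, R=1, T=0}.
  branch 2 (add S):
    ((T ∧ (P → ¬P)) ∨ (T ↔ ¬R)): β-rule — branch into (T ∧ (P → ¬P))  //  (T ↔ ¬R).
      branch 2.1 (add (T ∧ (P → ¬P))):
        (T ∧ (P → ¬P)): α-rule — add T, (P → ¬P).
        (P → ¬P): β-rule — branch into ¬P  //  ¬P.
          branch 2.1.1 (add ¬P):
            ○ open, literals {P=0, S=1, T=1}.
          branch 2.1.2 (add ¬P):
            ○ open, literals {P=0, S=1, T=1}.
      branch 2.2 (add (T ↔ ¬R)):
        (T ↔ ¬R): β-rule — branch into T, ¬R  //  ¬T, ¬¬R.
          branch 2.2.1 (add T, ¬R):
            ○ open, literals {R=0, S=1, T=1}.
          branch 2.2.2 (add ¬T, ¬¬R):
            ○ open, literals {R=1, S=1, T=0}.
0 branches closed, 8 open.
Each open branch fixes some atoms; the unmentioned ones are free. Counting distinct full assignments: branch {P=0, Q=1, T=1} (R, S) contributes 4 new; branch {P=0, Q=1, T=1} (R, S) contributes 0 new; branch {Q=1, R=0, T=1} (P, S) contributes 2 new; branch {Q=1, R=1, T=0} (P, S) contributes 4 new; branch {P=0, S=1, T=1} (Q, R) contributes 2 new; branch {P=0, S=1, T=1} (Q, R) contributes 0 new; branch {R=0, S=1, T=1} (P, Q) contributes 1 new; branch {R=1, S=1, T=0} (P, Q) contributes 2 new. Total: 15.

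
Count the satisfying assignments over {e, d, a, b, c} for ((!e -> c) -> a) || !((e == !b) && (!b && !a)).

Initial set: {(((!e -> c) -> a) || !((e == !b) && (!b && !a)))}.
(((!e -> c) -> a) || !((e == !b) && (!b && !a))): β-rule — branch into ((!e -> c) -> a)  //  !((e == !b) && (!b && !a)).
  branch 1 (add ((!e -> c) -> a)):
    ((!e -> c) -> a): β-rule — branch into !(!e -> c)  //  a.
      branch 1.1 (add !(!e -> c)):
        !(!e -> c): α-rule — add !e, !c.
        ○ open, literals {c=false, e=false}.
      branch 1.2 (add a):
        ○ open, literals {a=true}.
  branch 2 (add !((e == !b) && (!b && !a))):
    !((e == !b) && (!b && !a)): β-rule — branch into !(e == !b)  //  !(!b && !a).
      branch 2.1 (add !(e == !b)):
        !(e == !b): β-rule — branch into e, !!b  //  !e, !b.
          branch 2.1.1 (add e, !!b):
            ○ open, literals {b=true, e=true}.
          branch 2.1.2 (add !e, !b):
            ○ open, literals {b=false, e=false}.
      branch 2.2 (add !(!b && !a)):
        !(!b && !a): β-rule — branch into !!b  //  !!a.
          branch 2.2.1 (add !!b):
            ○ open, literals {b=true}.
          branch 2.2.2 (add !!a):
            ○ open, literals {a=true}.
0 branches closed, 6 open.
Each open branch fixes some atoms; the unmentioned ones are free. Counting distinct full assignments: branch {c=false, e=false} (d, a, b) contributes 8 new; branch {a=true} (e, d, b, c) contributes 12 new; branch {b=true, e=true} (d, a, c) contributes 4 new; branch {b=false, e=false} (d, a, c) contributes 2 new; branch {b=true} (e, d, a, c) contributes 2 new; branch {a=true} (e, d, b, c) contributes 0 new. Total: 28.

28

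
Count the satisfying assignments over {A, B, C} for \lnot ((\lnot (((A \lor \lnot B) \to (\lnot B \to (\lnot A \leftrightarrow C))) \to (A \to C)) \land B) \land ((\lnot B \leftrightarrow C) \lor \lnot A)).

7

Initial set: {T \lnot ((\lnot (((A \lor \lnot B) \to (\lnot B \to (\lnot A \leftrightarrow C))) \to (A \to C)) \land B) \land ((\lnot B \leftrightarrow C) \lor \lnot A))}.
T \lnot ((\lnot (((A \lor \lnot B) \to (\lnot B \to (\lnot A \leftrightarrow C))) \to (A \to C)) \land B) \land ((\lnot B \leftrightarrow C) \lor \lnot A)): β-rule — branch into F (\lnot (((A \lor \lnot B) \to (\lnot B \to (\lnot A \leftrightarrow C))) \to (A \to C)) \land B)  //  F ((\lnot B \leftrightarrow C) \lor \lnot A).
  branch 1 (add F (\lnot (((A \lor \lnot B) \to (\lnot B \to (\lnot A \leftrightarrow C))) \to (A \to C)) \land B)):
    F (\lnot (((A \lor \lnot B) \to (\lnot B \to (\lnot A \leftrightarrow C))) \to (A \to C)) \land B): β-rule — branch into F \lnot (((A \lor \lnot B) \to (\lnot B \to (\lnot A \leftrightarrow C))) \to (A \to C))  //  F B.
      branch 1.1 (add F \lnot (((A \lor \lnot B) \to (\lnot B \to (\lnot A \leftrightarrow C))) \to (A \to C))):
        F \lnot (((A \lor \lnot B) \to (\lnot B \to (\lnot A \leftrightarrow C))) \to (A \to C)): β-rule — branch into F ((A \lor \lnot B) \to (\lnot B \to (\lnot A \leftrightarrow C)))  //  T (A \to C).
          branch 1.1.1 (add F ((A \lor \lnot B) \to (\lnot B \to (\lnot A \leftrightarrow C)))):
            F ((A \lor \lnot B) \to (\lnot B \to (\lnot A \leftrightarrow C))): α-rule — add T (A \lor \lnot B), F (\lnot B \to (\lnot A \leftrightarrow C)).
            F (\lnot B \to (\lnot A \leftrightarrow C)): α-rule — add T \lnot B, F (\lnot A \leftrightarrow C).
            T (A \lor \lnot B): β-rule — branch into T A  //  T \lnot B.
              branch 1.1.1.1 (add T A):
                F (\lnot A \leftrightarrow C): β-rule — branch into T \lnot A, F C  //  F \lnot A, T C.
                  branch 1.1.1.1.1 (add T \lnot A, F C):
                    × closes — contains both A and \lnot A.
                  branch 1.1.1.1.2 (add F \lnot A, T C):
                    ○ open, literals {A=T, B=F, C=T}.
              branch 1.1.1.2 (add T \lnot B):
                F (\lnot A \leftrightarrow C): β-rule — branch into T \lnot A, F C  //  F \lnot A, T C.
                  branch 1.1.1.2.1 (add T \lnot A, F C):
                    ○ open, literals {A=F, B=F, C=F}.
                  branch 1.1.1.2.2 (add F \lnot A, T C):
                    ○ open, literals {A=T, B=F, C=T}.
          branch 1.1.2 (add T (A \to C)):
            T (A \to C): β-rule — branch into F A  //  T C.
              branch 1.1.2.1 (add F A):
                ○ open, literals {A=F}.
              branch 1.1.2.2 (add T C):
                ○ open, literals {C=T}.
      branch 1.2 (add F B):
        ○ open, literals {B=F}.
  branch 2 (add F ((\lnot B \leftrightarrow C) \lor \lnot A)):
    F ((\lnot B \leftrightarrow C) \lor \lnot A): α-rule — add F (\lnot B \leftrightarrow C), F \lnot A.
    F (\lnot B \leftrightarrow C): β-rule — branch into T \lnot B, F C  //  F \lnot B, T C.
      branch 2.1 (add T \lnot B, F C):
        ○ open, literals {A=T, B=F, C=F}.
      branch 2.2 (add F \lnot B, T C):
        ○ open, literals {A=T, B=T, C=T}.
1 branch closed, 8 open.
Each open branch fixes some atoms; the unmentioned ones are free. Counting distinct full assignments: branch {A=T, B=F, C=T} (none free) contributes 1 new; branch {A=F, B=F, C=F} (none free) contributes 1 new; branch {A=T, B=F, C=T} (none free) contributes 0 new; branch {A=F} (B, C) contributes 3 new; branch {C=T} (A, B) contributes 1 new; branch {B=F} (A, C) contributes 1 new; branch {A=T, B=F, C=F} (none free) contributes 0 new; branch {A=T, B=T, C=T} (none free) contributes 0 new. Total: 7.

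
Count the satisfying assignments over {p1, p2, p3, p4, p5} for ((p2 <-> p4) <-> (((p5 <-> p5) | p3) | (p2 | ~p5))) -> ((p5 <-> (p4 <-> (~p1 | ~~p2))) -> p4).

28

Initial set: {(((p2 <-> p4) <-> (((p5 <-> p5) | p3) | (p2 | ~p5))) -> ((p5 <-> (p4 <-> (~p1 | ~~p2))) -> p4))}.
(((p2 <-> p4) <-> (((p5 <-> p5) | p3) | (p2 | ~p5))) -> ((p5 <-> (p4 <-> (~p1 | ~~p2))) -> p4)): β-rule — branch into ~((p2 <-> p4) <-> (((p5 <-> p5) | p3) | (p2 | ~p5)))  //  ((p5 <-> (p4 <-> (~p1 | ~~p2))) -> p4).
  branch 1 (add ~((p2 <-> p4) <-> (((p5 <-> p5) | p3) | (p2 | ~p5)))):
    ~((p2 <-> p4) <-> (((p5 <-> p5) | p3) | (p2 | ~p5))): β-rule — branch into (p2 <-> p4), ~(((p5 <-> p5) | p3) | (p2 | ~p5))  //  ~(p2 <-> p4), (((p5 <-> p5) | p3) | (p2 | ~p5)).
      branch 1.1 (add (p2 <-> p4), ~(((p5 <-> p5) | p3) | (p2 | ~p5))):
        ~(((p5 <-> p5) | p3) | (p2 | ~p5)): α-rule — add ~((p5 <-> p5) | p3), ~(p2 | ~p5).
        ~((p5 <-> p5) | p3): α-rule — add ~(p5 <-> p5), ~p3.
        ~(p2 | ~p5): α-rule — add ~p2, ~~p5.
        (p2 <-> p4): β-rule — branch into p2, p4  //  ~p2, ~p4.
          branch 1.1.1 (add p2, p4):
            × closes — contains both p2 and ~p2.
          branch 1.1.2 (add ~p2, ~p4):
            ~(p5 <-> p5): β-rule — branch into p5, ~p5  //  ~p5, p5.
              branch 1.1.2.1 (add p5, ~p5):
                × closes — contains both p5 and ~p5.
              branch 1.1.2.2 (add ~p5, p5):
                × closes — contains both p5 and ~p5.
      branch 1.2 (add ~(p2 <-> p4), (((p5 <-> p5) | p3) | (p2 | ~p5))):
        ~(p2 <-> p4): β-rule — branch into p2, ~p4  //  ~p2, p4.
          branch 1.2.1 (add p2, ~p4):
            (((p5 <-> p5) | p3) | (p2 | ~p5)): β-rule — branch into ((p5 <-> p5) | p3)  //  (p2 | ~p5).
              branch 1.2.1.1 (add ((p5 <-> p5) | p3)):
                ((p5 <-> p5) | p3): β-rule — branch into (p5 <-> p5)  //  p3.
                  branch 1.2.1.1.1 (add (p5 <-> p5)):
                    (p5 <-> p5): β-rule — branch into p5, p5  //  ~p5, ~p5.
                      branch 1.2.1.1.1.1 (add p5, p5):
                        ○ open, literals {p2=true, p4=false, p5=true}.
                      branch 1.2.1.1.1.2 (add ~p5, ~p5):
                        ○ open, literals {p2=true, p4=false, p5=false}.
                  branch 1.2.1.1.2 (add p3):
                    ○ open, literals {p2=true, p3=true, p4=false}.
              branch 1.2.1.2 (add (p2 | ~p5)):
                (p2 | ~p5): β-rule — branch into p2  //  ~p5.
                  branch 1.2.1.2.1 (add p2):
                    ○ open, literals {p2=true, p4=false}.
                  branch 1.2.1.2.2 (add ~p5):
                    ○ open, literals {p2=true, p4=false, p5=false}.
          branch 1.2.2 (add ~p2, p4):
            (((p5 <-> p5) | p3) | (p2 | ~p5)): β-rule — branch into ((p5 <-> p5) | p3)  //  (p2 | ~p5).
              branch 1.2.2.1 (add ((p5 <-> p5) | p3)):
                ((p5 <-> p5) | p3): β-rule — branch into (p5 <-> p5)  //  p3.
                  branch 1.2.2.1.1 (add (p5 <-> p5)):
                    (p5 <-> p5): β-rule — branch into p5, p5  //  ~p5, ~p5.
                      branch 1.2.2.1.1.1 (add p5, p5):
                        ○ open, literals {p2=false, p4=true, p5=true}.
                      branch 1.2.2.1.1.2 (add ~p5, ~p5):
                        ○ open, literals {p2=false, p4=true, p5=false}.
                  branch 1.2.2.1.2 (add p3):
                    ○ open, literals {p2=false, p3=true, p4=true}.
              branch 1.2.2.2 (add (p2 | ~p5)):
                (p2 | ~p5): β-rule — branch into p2  //  ~p5.
                  branch 1.2.2.2.1 (add p2):
                    × closes — contains both p2 and ~p2.
                  branch 1.2.2.2.2 (add ~p5):
                    ○ open, literals {p2=false, p4=true, p5=false}.
  branch 2 (add ((p5 <-> (p4 <-> (~p1 | ~~p2))) -> p4)):
    ((p5 <-> (p4 <-> (~p1 | ~~p2))) -> p4): β-rule — branch into ~(p5 <-> (p4 <-> (~p1 | ~~p2)))  //  p4.
      branch 2.1 (add ~(p5 <-> (p4 <-> (~p1 | ~~p2)))):
        ~(p5 <-> (p4 <-> (~p1 | ~~p2))): β-rule — branch into p5, ~(p4 <-> (~p1 | ~~p2))  //  ~p5, (p4 <-> (~p1 | ~~p2)).
          branch 2.1.1 (add p5, ~(p4 <-> (~p1 | ~~p2))):
            ~(p4 <-> (~p1 | ~~p2)): β-rule — branch into p4, ~(~p1 | ~~p2)  //  ~p4, (~p1 | ~~p2).
              branch 2.1.1.1 (add p4, ~(~p1 | ~~p2)):
                ~(~p1 | ~~p2): α-rule — add ~~p1, ~~~p2.
                ~~~p2: drop double negation, giving ~p2.
                ○ open, literals {p1=true, p2=false, p4=true, p5=true}.
              branch 2.1.1.2 (add ~p4, (~p1 | ~~p2)):
                (~p1 | ~~p2): β-rule — branch into ~p1  //  ~~p2.
                  branch 2.1.1.2.1 (add ~p1):
                    ○ open, literals {p1=false, p4=false, p5=true}.
                  branch 2.1.1.2.2 (add ~~p2):
                    ~~p2: drop double negation, giving p2.
                    ○ open, literals {p2=true, p4=false, p5=true}.
          branch 2.1.2 (add ~p5, (p4 <-> (~p1 | ~~p2))):
            (p4 <-> (~p1 | ~~p2)): β-rule — branch into p4, (~p1 | ~~p2)  //  ~p4, ~(~p1 | ~~p2).
              branch 2.1.2.1 (add p4, (~p1 | ~~p2)):
                (~p1 | ~~p2): β-rule — branch into ~p1  //  ~~p2.
                  branch 2.1.2.1.1 (add ~p1):
                    ○ open, literals {p1=false, p4=true, p5=false}.
                  branch 2.1.2.1.2 (add ~~p2):
                    ~~p2: drop double negation, giving p2.
                    ○ open, literals {p2=true, p4=true, p5=false}.
              branch 2.1.2.2 (add ~p4, ~(~p1 | ~~p2)):
                ~(~p1 | ~~p2): α-rule — add ~~p1, ~~~p2.
                ~~~p2: drop double negation, giving ~p2.
                ○ open, literals {p1=true, p2=false, p4=false, p5=false}.
      branch 2.2 (add p4):
        ○ open, literals {p4=true}.
4 branches closed, 16 open.
Each open branch fixes some atoms; the unmentioned ones are free. Counting distinct full assignments: branch {p2=true, p4=false, p5=true} (p1, p3) contributes 4 new; branch {p2=true, p4=false, p5=false} (p1, p3) contributes 4 new; branch {p2=true, p3=true, p4=false} (p1, p5) contributes 0 new; branch {p2=true, p4=false} (p1, p3, p5) contributes 0 new; branch {p2=true, p4=false, p5=false} (p1, p3) contributes 0 new; branch {p2=false, p4=true, p5=true} (p1, p3) contributes 4 new; branch {p2=false, p4=true, p5=false} (p1, p3) contributes 4 new; branch {p2=false, p3=true, p4=true} (p1, p5) contributes 0 new; branch {p2=false, p4=true, p5=false} (p1, p3) contributes 0 new; branch {p1=true, p2=false, p4=true, p5=true} (p3) contributes 0 new; branch {p1=false, p4=false, p5=true} (p2, p3) contributes 2 new; branch {p2=true, p4=false, p5=true} (p1, p3) contributes 0 new; branch {p1=false, p4=true, p5=false} (p2, p3) contributes 2 new; branch {p2=true, p4=true, p5=false} (p1, p3) contributes 2 new; branch {p1=true, p2=false, p4=false, p5=false} (p3) contributes 2 new; branch {p4=true} (p1, p2, p3, p5) contributes 4 new. Total: 28.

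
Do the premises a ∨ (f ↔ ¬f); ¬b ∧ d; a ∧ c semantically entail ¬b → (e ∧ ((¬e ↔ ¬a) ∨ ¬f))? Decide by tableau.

No

Initial set: {(a ∨ (f ↔ ¬f)); (¬b ∧ d); (a ∧ c); ¬(¬b → (e ∧ ((¬e ↔ ¬a) ∨ ¬f)))}.
(¬b ∧ d): α-rule — add ¬b, d.
(a ∧ c): α-rule — add a, c.
¬(¬b → (e ∧ ((¬e ↔ ¬a) ∨ ¬f))): α-rule — add ¬b, ¬(e ∧ ((¬e ↔ ¬a) ∨ ¬f)).
(a ∨ (f ↔ ¬f)): β-rule — branch into a  //  (f ↔ ¬f).
  branch 1 (add a):
    ¬(e ∧ ((¬e ↔ ¬a) ∨ ¬f)): β-rule — branch into ¬e  //  ¬((¬e ↔ ¬a) ∨ ¬f).
      branch 1.1 (add ¬e):
        ○ open, literals {a=true, b=false, c=true, d=true, e=false}.
      branch 1.2 (add ¬((¬e ↔ ¬a) ∨ ¬f)):
        ¬((¬e ↔ ¬a) ∨ ¬f): α-rule — add ¬(¬e ↔ ¬a), ¬¬f.
        ¬(¬e ↔ ¬a): β-rule — branch into ¬e, ¬¬a  //  ¬¬e, ¬a.
          branch 1.2.1 (add ¬e, ¬¬a):
            ○ open, literals {a=true, b=false, c=true, d=true, e=false, f=true}.
          branch 1.2.2 (add ¬¬e, ¬a):
            × closes — contains both a and ¬a.
  branch 2 (add (f ↔ ¬f)):
    ¬(e ∧ ((¬e ↔ ¬a) ∨ ¬f)): β-rule — branch into ¬e  //  ¬((¬e ↔ ¬a) ∨ ¬f).
      branch 2.1 (add ¬e):
        (f ↔ ¬f): β-rule — branch into f, ¬f  //  ¬f, ¬¬f.
          branch 2.1.1 (add f, ¬f):
            × closes — contains both f and ¬f.
          branch 2.1.2 (add ¬f, ¬¬f):
            × closes — contains both f and ¬f.
      branch 2.2 (add ¬((¬e ↔ ¬a) ∨ ¬f)):
        ¬((¬e ↔ ¬a) ∨ ¬f): α-rule — add ¬(¬e ↔ ¬a), ¬¬f.
        (f ↔ ¬f): β-rule — branch into f, ¬f  //  ¬f, ¬¬f.
          branch 2.2.1 (add f, ¬f):
            × closes — contains both f and ¬f.
          branch 2.2.2 (add ¬f, ¬¬f):
            × closes — contains both f and ¬f.
5 branches closed, 2 open.
An open branch gives a countermodel: a=true, b=false, c=true, d=true, e=false (unmentioned atoms arbitrary); the premises hold there but the conclusion fails.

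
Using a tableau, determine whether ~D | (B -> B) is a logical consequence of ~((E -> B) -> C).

Initial set: {T ~((E -> B) -> C); F (~D | (B -> B))}.
T ~((E -> B) -> C): α-rule — add T (E -> B), F C.
F (~D | (B -> B)): α-rule — add F ~D, F (B -> B).
F (B -> B): α-rule — add T B, F B.
× closes — contains both B and ~B.
All 1 branch closes.
Every branch closed, so the premises entail the conclusion.

Yes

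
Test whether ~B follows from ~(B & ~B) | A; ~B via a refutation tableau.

Initial set: {T (~(B & ~B) | A); T ~B; F ~B}.
× closes — contains both B and ~B.
All 1 branch closes.
Every branch closed, so the premises entail the conclusion.

Yes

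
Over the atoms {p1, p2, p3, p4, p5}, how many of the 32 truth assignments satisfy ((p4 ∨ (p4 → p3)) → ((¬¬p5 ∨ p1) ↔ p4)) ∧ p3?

8

Initial set: {(((p4 ∨ (p4 → p3)) → ((¬¬p5 ∨ p1) ↔ p4)) ∧ p3)}.
(((p4 ∨ (p4 → p3)) → ((¬¬p5 ∨ p1) ↔ p4)) ∧ p3): α-rule — add ((p4 ∨ (p4 → p3)) → ((¬¬p5 ∨ p1) ↔ p4)), p3.
((p4 ∨ (p4 → p3)) → ((¬¬p5 ∨ p1) ↔ p4)): β-rule — branch into ¬(p4 ∨ (p4 → p3))  //  ((¬¬p5 ∨ p1) ↔ p4).
  branch 1 (add ¬(p4 ∨ (p4 → p3))):
    ¬(p4 ∨ (p4 → p3)): α-rule — add ¬p4, ¬(p4 → p3).
    ¬(p4 → p3): α-rule — add p4, ¬p3.
    × closes — contains both p4 and ¬p4.
  branch 2 (add ((¬¬p5 ∨ p1) ↔ p4)):
    ((¬¬p5 ∨ p1) ↔ p4): β-rule — branch into (¬¬p5 ∨ p1), p4  //  ¬(¬¬p5 ∨ p1), ¬p4.
      branch 2.1 (add (¬¬p5 ∨ p1), p4):
        (¬¬p5 ∨ p1): β-rule — branch into ¬¬p5  //  p1.
          branch 2.1.1 (add ¬¬p5):
            ¬¬p5: drop double negation, giving p5.
            ○ open, literals {p3=true, p4=true, p5=true}.
          branch 2.1.2 (add p1):
            ○ open, literals {p1=true, p3=true, p4=true}.
      branch 2.2 (add ¬(¬¬p5 ∨ p1), ¬p4):
        ¬(¬¬p5 ∨ p1): α-rule — add ¬¬¬p5, ¬p1.
        ¬¬¬p5: drop double negation, giving ¬p5.
        ○ open, literals {p1=false, p3=true, p4=false, p5=false}.
1 branch closed, 3 open.
Each open branch fixes some atoms; the unmentioned ones are free. Counting distinct full assignments: branch {p3=true, p4=true, p5=true} (p1, p2) contributes 4 new; branch {p1=true, p3=true, p4=true} (p2, p5) contributes 2 new; branch {p1=false, p3=true, p4=false, p5=false} (p2) contributes 2 new. Total: 8.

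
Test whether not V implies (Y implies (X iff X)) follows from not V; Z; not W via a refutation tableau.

Initial set: {not V; Z; not W; not (not V implies (Y implies (X iff X)))}.
not (not V implies (Y implies (X iff X))): α-rule — add not V, not (Y implies (X iff X)).
not (Y implies (X iff X)): α-rule — add Y, not (X iff X).
not (X iff X): β-rule — branch into X, not X  //  not X, X.
  branch 1 (add X, not X):
    × closes — contains both X and not X.
  branch 2 (add not X, X):
    × closes — contains both X and not X.
All 2 branches close.
Every branch closed, so the premises entail the conclusion.

Yes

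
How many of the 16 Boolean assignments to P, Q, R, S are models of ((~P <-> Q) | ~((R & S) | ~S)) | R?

Initial set: {(((~P <-> Q) | ~((R & S) | ~S)) | R)}.
(((~P <-> Q) | ~((R & S) | ~S)) | R): β-rule — branch into ((~P <-> Q) | ~((R & S) | ~S))  //  R.
  branch 1 (add ((~P <-> Q) | ~((R & S) | ~S))):
    ((~P <-> Q) | ~((R & S) | ~S)): β-rule — branch into (~P <-> Q)  //  ~((R & S) | ~S).
      branch 1.1 (add (~P <-> Q)):
        (~P <-> Q): β-rule — branch into ~P, Q  //  ~~P, ~Q.
          branch 1.1.1 (add ~P, Q):
            ○ open, literals {P=false, Q=true}.
          branch 1.1.2 (add ~~P, ~Q):
            ○ open, literals {P=true, Q=false}.
      branch 1.2 (add ~((R & S) | ~S)):
        ~((R & S) | ~S): α-rule — add ~(R & S), ~~S.
        ~(R & S): β-rule — branch into ~R  //  ~S.
          branch 1.2.1 (add ~R):
            ○ open, literals {R=false, S=true}.
          branch 1.2.2 (add ~S):
            × closes — contains both S and ~S.
  branch 2 (add R):
    ○ open, literals {R=true}.
1 branch closed, 4 open.
Each open branch fixes some atoms; the unmentioned ones are free. Counting distinct full assignments: branch {P=false, Q=true} (R, S) contributes 4 new; branch {P=true, Q=false} (R, S) contributes 4 new; branch {R=false, S=true} (P, Q) contributes 2 new; branch {R=true} (P, Q, S) contributes 4 new. Total: 14.

14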